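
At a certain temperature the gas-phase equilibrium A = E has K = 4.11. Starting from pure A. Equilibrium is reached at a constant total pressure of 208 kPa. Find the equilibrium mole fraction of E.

Basis: 1 mol A initially; let X = conversion of A. Extent ξ = X.
Species balance: n_A = 1 − X; n_E = X.
Total moles n_T = 1 (Δν = 0, constant).
With p_i = (n_i/n_T)P, K = p_E / (p_A).
Setting this equal to 4.11 and taking the physical root (0 < X < 1) gives X = 0.804.
Then n_E = 0.804, n_T = 1, so y_E = 0.804.

y_E = 0.804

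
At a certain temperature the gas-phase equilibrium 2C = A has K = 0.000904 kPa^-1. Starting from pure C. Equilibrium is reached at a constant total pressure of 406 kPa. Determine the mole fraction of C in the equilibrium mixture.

Let X = conversion of C (basis 1 mol C); extent of reaction ξ = 0.5X.
Moles: n_C = 1 − X; n_A = 0.5X.
Total moles n_T = 1 − 0.5X.
y_i = n_i/n_T, p_i = y_i·P. K = p_A / (p_C^2).
This yields a degree-2 equation in X; solving on (0,1), X = 0.363.
Then n_C = 0.637, n_T = 0.818, so y_C = 0.778.

y_C = 0.778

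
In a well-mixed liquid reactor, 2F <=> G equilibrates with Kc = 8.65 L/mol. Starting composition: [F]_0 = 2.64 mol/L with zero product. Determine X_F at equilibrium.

X = 0.863

Let X = conversion of F; extent ξ = 2.64X/2 mol/L.
Concentrations: [F] = 2.64 − 2.64X; [G] = 1.32X.
Kc = [G] / ([F]^2).
This equals 8.65 at X = 0.863 (the root in 0 < X < 1).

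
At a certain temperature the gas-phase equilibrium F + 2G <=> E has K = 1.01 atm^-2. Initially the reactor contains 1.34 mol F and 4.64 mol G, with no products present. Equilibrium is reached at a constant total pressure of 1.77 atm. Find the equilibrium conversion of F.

Take 1.34 mol F as basis and let X be its fractional conversion, so ξ = 1.34X.
Moles: n_F = 1.34 − 1.34X; n_G = 4.64 − 2.68X; n_E = 1.34X.
n_T = Σnᵢ = 5.98 − 2.68X.
Mole fractions y_i = n_i/n_T; K = p_E / (p_F p_G^2) with p_i = y_i·P.
Equating to 1.01 atm^-2 and solving on 0 < X < 1: X = 0.603.

X = 0.603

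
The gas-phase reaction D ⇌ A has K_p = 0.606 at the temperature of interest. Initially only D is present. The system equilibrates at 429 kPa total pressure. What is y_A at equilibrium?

Take 1 mol D as basis and let X be its fractional conversion, so ξ = X.
At extent ξ: n_D = 1 − X; n_A = X.
Total moles n_T = 1 (Δν = 0, constant).
Mole fractions y_i = n_i/n_T; K_p = p_A / (p_D) with p_i = y_i·P.
This yields a degree-1 equation in X; solving on (0,1), X = 0.377.
Then n_A = 0.377, n_T = 1, so y_A = 0.377.

y_A = 0.377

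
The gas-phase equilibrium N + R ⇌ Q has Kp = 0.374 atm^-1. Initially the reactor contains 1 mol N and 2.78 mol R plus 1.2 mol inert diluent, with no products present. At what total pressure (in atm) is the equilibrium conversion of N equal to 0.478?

Basis: 1 mol N initially; let X = conversion of N. Extent ξ = X.
Mole table: n_N = 1 − X; n_R = 2.78 − X; n_Q = X; n_I = 1.2 (inert).
Total moles n_T = 4.98 − X.
Kp = p_Q / (p_N p_R) with p_i = (n_i/n_T)·P.
At X = 0.478: the mole-fraction product g(X) = Π y_i^ν_i = 1.791. Since Kp = g(X)·P^{-1}, P = (g/Kp)^(1/1) = (1.791/0.374)^(1/1) = 4.79 atm.

P = 4.79 atm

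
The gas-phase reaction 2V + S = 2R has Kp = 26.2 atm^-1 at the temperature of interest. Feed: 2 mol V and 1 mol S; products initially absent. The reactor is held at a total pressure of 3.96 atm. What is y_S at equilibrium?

y_S = 0.104

Let X = conversion of V (basis 2 mol V); extent of reaction ξ = X.
Moles: n_V = 2 − 2X; n_S = 1 − X; n_R = 2X.
Total moles n_T = 3 − X.
Mole fractions y_i = n_i/n_T; Kp = p_R^2 / (p_V^2 p_S) with p_i = y_i·P.
Substituting and setting equal to 26.2 atm^-1 gives a polynomial in X; the root in (0,1) is X = 0.767.
Then n_S = 0.233, n_T = 2.23, so y_S = 0.104.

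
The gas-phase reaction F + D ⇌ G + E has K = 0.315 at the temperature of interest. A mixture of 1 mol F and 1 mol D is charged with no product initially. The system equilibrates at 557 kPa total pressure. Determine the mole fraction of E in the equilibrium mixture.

y_E = 0.180

Basis: 1 mol F initially; let X = conversion of F. Extent ξ = X.
Moles: n_F = 1 − X; n_D = 1 − X; n_G = X; n_E = X.
Since Δν = 0, n_T = 2 throughout.
y_i = n_i/n_T, p_i = y_i·P. K = p_G p_E / (p_F p_D).
This yields a degree-2 equation in X; solving on (0,1), X = 0.359.
Then n_E = 0.359, n_T = 2, so y_E = 0.180.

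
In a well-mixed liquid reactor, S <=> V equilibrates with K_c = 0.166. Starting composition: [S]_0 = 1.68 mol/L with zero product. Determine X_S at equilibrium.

X = 0.142

Let X = conversion of S; extent ξ = 1.68·X mol/L.
Concentrations: [S] = 1.68 − 1.68X; [V] = 1.68X.
K_c = [V] / ([S]).
Setting equal to 0.166 and solving for X on (0,1) gives X = 0.142.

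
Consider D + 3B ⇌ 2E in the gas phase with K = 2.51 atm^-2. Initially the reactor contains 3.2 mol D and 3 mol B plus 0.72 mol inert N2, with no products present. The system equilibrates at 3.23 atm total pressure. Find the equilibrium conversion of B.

Take 3 mol B as basis and let X be its fractional conversion, so ξ = X.
At extent ξ: n_D = 3.2 − X; n_B = 3 − 3X; n_E = 2X; n_I = 0.72 (inert).
n_T = Σnᵢ = 6.92 − 2X.
With p_i = (n_i/n_T)P, K = p_E^2 / (p_D p_B^3).
Equating to 2.51 atm^-2 and solving on 0 < X < 1: X = 0.682.

X = 0.682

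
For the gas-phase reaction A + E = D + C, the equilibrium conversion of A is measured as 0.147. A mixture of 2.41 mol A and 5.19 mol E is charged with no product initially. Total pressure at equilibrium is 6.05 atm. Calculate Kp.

Kp = 0.0126

Take 2.41 mol A as basis and let X be its fractional conversion, so ξ = 2.41X.
Moles: n_A = 2.41 − 2.41X; n_E = 5.19 − 2.41X; n_D = 2.41X; n_C = 2.41X.
Since Δν = 0, n_T = 7.6 throughout.
At X = 0.147: n_A = 2.06, n_E = 4.84, n_D = 0.354, n_C = 0.354, n_T = 7.6.
p_i = (n_i/n_T)·P. Kp = p_D p_C / (p_A p_E) = 0.0126.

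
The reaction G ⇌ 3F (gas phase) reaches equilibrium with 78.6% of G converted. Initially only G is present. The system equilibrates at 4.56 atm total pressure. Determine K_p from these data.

K_p = 193 atm^2

Basis: 1 mol G initially; let X = conversion of G. Extent ξ = X.
At extent ξ: n_G = 1 − X; n_F = 3X.
n_T = Σnᵢ = 1 + 2X.
At X = 0.786: n_G = 0.214, n_F = 2.36, n_T = 2.57.
p_i = (n_i/n_T)·P. K_p = p_F^3 / (p_G) = 193 atm^2.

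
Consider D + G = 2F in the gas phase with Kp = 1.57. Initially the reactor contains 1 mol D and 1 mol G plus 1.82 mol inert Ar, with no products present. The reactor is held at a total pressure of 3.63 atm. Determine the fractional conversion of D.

X = 0.385

Basis: 1 mol D initially; let X = conversion of D. Extent ξ = X.
At extent ξ: n_D = 1 − X; n_G = 1 − X; n_F = 2X; n_I = 1.82 (inert).
n_T stays at 3.82 (no change in mole number).
y_i = n_i/n_T, p_i = y_i·P. Kp = p_F^2 / (p_D p_G).
Setting this equal to 1.57 and taking the physical root (0 < X < 1) gives X = 0.385.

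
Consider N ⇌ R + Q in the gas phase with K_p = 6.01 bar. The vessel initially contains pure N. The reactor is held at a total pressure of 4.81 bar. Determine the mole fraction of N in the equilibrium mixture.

Basis: 1 mol N initially; let X = conversion of N. Extent ξ = X.
Mole table: n_N = 1 − X; n_R = X; n_Q = X.
Summing: n_T = 1 + X.
With p_i = (n_i/n_T)P, K_p = p_R p_Q / (p_N).
Equating to 6.01 bar and solving on 0 < X < 1: X = 0.745.
Then n_N = 0.255, n_T = 1.75, so y_N = 0.146.

y_N = 0.146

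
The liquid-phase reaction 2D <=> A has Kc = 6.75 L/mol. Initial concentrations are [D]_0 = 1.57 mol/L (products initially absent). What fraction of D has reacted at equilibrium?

Let X = conversion of D; extent ξ = 1.57X/2 mol/L.
Concentrations: [D] = 1.57 − 1.57X; [A] = 0.785X.
Kc = [A] / ([D]^2).
Setting equal to 6.75 and solving for X on (0,1) gives X = 0.805.

X = 0.805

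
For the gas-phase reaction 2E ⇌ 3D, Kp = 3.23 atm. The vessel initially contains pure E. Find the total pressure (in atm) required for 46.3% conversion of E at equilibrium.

Let X = conversion of E (basis 1 mol E); extent of reaction ξ = 0.5X.
At extent ξ: n_E = 1 − X; n_D = 1.5X.
Total moles n_T = 1 + 0.5X.
Kp = p_D^3 / (p_E^2) with p_i = (n_i/n_T)·P.
At X = 0.463: the mole-fraction product g(X) = Π y_i^ν_i = 0.9433. Since Kp = g(X)·P^{1}, P = (Kp/g)^(1/1) = (3.23/0.9433)^(1/1) = 3.42 atm.

P = 3.42 atm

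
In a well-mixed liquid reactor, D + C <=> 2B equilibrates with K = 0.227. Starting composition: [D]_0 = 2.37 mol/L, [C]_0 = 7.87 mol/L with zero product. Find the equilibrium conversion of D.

Let X = conversion of D; extent ξ = 2.37·X mol/L.
Concentrations: [D] = 2.37 − 2.37X; [C] = 7.87 − 2.37X; [B] = 4.74X.
K = [B]^2 / ([D] [C]).
Equating to 0.227: the physical root is X = 0.336.

X = 0.336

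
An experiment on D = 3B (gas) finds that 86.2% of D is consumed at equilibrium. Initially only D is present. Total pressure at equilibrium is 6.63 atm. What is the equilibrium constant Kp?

Kp = 742 atm^2

Let X = conversion of D (basis 1 mol D); extent of reaction ξ = X.
At extent ξ: n_D = 1 − X; n_B = 3X.
Total moles n_T = 1 + 2X.
At X = 0.862: n_D = 0.138, n_B = 2.59, n_T = 2.72.
p_i = (n_i/n_T)·P. Kp = p_B^3 / (p_D) = 742 atm^2.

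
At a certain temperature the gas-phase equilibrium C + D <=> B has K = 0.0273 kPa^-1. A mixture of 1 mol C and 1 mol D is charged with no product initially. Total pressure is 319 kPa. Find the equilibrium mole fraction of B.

Take 1 mol C as basis and let X be its fractional conversion, so ξ = X.
Moles: n_C = 1 − X; n_D = 1 − X; n_B = X.
Summing: n_T = 2 − X.
y_i = n_i/n_T, p_i = y_i·P. K = p_B / (p_C p_D).
Equating to 0.0273 kPa^-1 and solving on 0 < X < 1: X = 0.679.
Then n_B = 0.679, n_T = 1.32, so y_B = 0.514.

y_B = 0.514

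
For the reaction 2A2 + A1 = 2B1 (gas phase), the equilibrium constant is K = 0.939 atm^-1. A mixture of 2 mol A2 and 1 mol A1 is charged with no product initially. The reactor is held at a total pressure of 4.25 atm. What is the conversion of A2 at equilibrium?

X = 0.476

Basis: 2 mol A2 initially; let X = conversion of A2. Extent ξ = X.
At extent ξ: n_A2 = 2 − 2X; n_A1 = 1 − X; n_B1 = 2X.
n_T = Σnᵢ = 3 − X.
y_i = n_i/n_T, p_i = y_i·P. K = p_B1^2 / (p_A2^2 p_A1).
This yields a degree-3 equation in X; solving on (0,1), X = 0.476.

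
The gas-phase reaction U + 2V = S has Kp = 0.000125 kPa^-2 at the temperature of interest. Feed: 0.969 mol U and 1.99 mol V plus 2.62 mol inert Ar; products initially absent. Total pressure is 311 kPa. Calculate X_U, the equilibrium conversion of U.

X = 0.423

Basis: 0.969 mol U initially; let X = conversion of U. Extent ξ = 0.969X.
Species balance: n_U = 0.969 − 0.969X; n_V = 1.99 − 1.94X; n_S = 0.969X; n_I = 2.62 (inert).
n_T = Σnᵢ = 5.58 − 1.94X.
y_i = n_i/n_T, p_i = y_i·P. Kp = p_S / (p_U p_V^2).
Setting this equal to 0.000125 kPa^-2 and taking the physical root (0 < X < 1) gives X = 0.423.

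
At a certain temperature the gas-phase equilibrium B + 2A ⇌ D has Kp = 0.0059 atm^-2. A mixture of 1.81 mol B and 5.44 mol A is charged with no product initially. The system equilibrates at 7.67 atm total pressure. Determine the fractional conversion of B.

X = 0.156

Take 1.81 mol B as basis and let X be its fractional conversion, so ξ = 1.81X.
Species balance: n_B = 1.81 − 1.81X; n_A = 5.44 − 3.62X; n_D = 1.81X.
Total moles n_T = 7.25 − 3.62X.
With p_i = (n_i/n_T)P, Kp = p_D / (p_B p_A^2).
Setting this equal to 0.0059 atm^-2 and taking the physical root (0 < X < 1) gives X = 0.156.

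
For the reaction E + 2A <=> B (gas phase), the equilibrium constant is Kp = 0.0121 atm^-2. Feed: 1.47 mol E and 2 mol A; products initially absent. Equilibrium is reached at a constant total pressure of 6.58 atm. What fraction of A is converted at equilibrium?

X = 0.186

Take 2 mol A as basis and let X be its fractional conversion, so ξ = X.
Moles: n_E = 1.47 − X; n_A = 2 − 2X; n_B = X.
n_T = Σnᵢ = 3.47 − 2X.
y_i = n_i/n_T, p_i = y_i·P. Kp = p_B / (p_E p_A^2).
Substituting and setting equal to 0.0121 atm^-2 gives a polynomial in X; the root in (0,1) is X = 0.186.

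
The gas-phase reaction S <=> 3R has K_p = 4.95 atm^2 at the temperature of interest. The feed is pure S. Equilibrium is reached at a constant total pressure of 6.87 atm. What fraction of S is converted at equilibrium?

Basis: 1 mol S initially; let X = conversion of S. Extent ξ = X.
Mole table: n_S = 1 − X; n_R = 3X.
n_T = Σnᵢ = 1 + 2X.
With p_i = (n_i/n_T)P, K_p = p_R^3 / (p_S).
Setting this equal to 4.95 atm^2 and taking the physical root (0 < X < 1) gives X = 0.181.

X = 0.181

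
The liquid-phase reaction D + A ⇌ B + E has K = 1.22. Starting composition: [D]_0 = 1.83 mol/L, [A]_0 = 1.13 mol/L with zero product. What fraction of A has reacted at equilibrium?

Let X = conversion of A; extent ξ = 1.13·X mol/L.
Concentrations: [D] = 1.83 − 1.13X; [A] = 1.13 − 1.13X; [B] = 1.13X; [E] = 1.13X.
K = [B] [E] / ([D] [A]).
This equals 1.22 at X = 0.647 (the root in 0 < X < 1).

X = 0.647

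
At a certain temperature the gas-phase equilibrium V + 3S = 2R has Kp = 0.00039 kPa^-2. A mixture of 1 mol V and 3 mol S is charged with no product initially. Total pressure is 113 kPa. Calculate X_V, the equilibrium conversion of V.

Let X = conversion of V (basis 1 mol V); extent of reaction ξ = X.
Mole table: n_V = 1 − X; n_S = 3 − 3X; n_R = 2X.
n_T = Σnᵢ = 4 − 2X.
y_i = n_i/n_T, p_i = y_i·P. Kp = p_R^2 / (p_V p_S^3).
This yields a degree-4 equation in X; solving on (0,1), X = 0.494.

X = 0.494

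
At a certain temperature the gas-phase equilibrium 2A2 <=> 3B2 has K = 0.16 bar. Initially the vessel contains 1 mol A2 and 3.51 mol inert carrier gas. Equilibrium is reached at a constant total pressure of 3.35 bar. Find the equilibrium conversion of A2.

X = 0.314

Basis: 1 mol A2 initially; let X = conversion of A2. Extent ξ = 0.5X.
Mole table: n_A2 = 1 − X; n_B2 = 1.5X; n_I = 3.51 (inert).
n_T = Σnᵢ = 4.51 + 0.5X.
y_i = n_i/n_T, p_i = y_i·P. K = p_B2^3 / (p_A2^2).
Substituting and setting equal to 0.16 bar gives a polynomial in X; the root in (0,1) is X = 0.314.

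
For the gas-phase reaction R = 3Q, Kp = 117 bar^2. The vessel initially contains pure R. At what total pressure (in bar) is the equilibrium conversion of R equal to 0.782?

P = 3.6 bar

Let X = conversion of R (basis 1 mol R); extent of reaction ξ = X.
Species balance: n_R = 1 − X; n_Q = 3X.
Summing: n_T = 1 + 2X.
Kp = p_Q^3 / (p_R) with p_i = (n_i/n_T)·P.
At X = 0.782: the mole-fraction product g(X) = Π y_i^ν_i = 9.009. Since Kp = g(X)·P^{2}, P = (Kp/g)^(1/2) = (117/9.009)^(1/2) = 3.6 bar.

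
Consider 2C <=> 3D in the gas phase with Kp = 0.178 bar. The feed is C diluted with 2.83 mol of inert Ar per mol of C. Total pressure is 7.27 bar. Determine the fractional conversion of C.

Let X = conversion of C (basis 1 mol C); extent of reaction ξ = 0.5X.
At extent ξ: n_C = 1 − X; n_D = 1.5X; n_I = 2.83 (inert).
n_T = Σnᵢ = 3.83 + 0.5X.
With p_i = (n_i/n_T)P, Kp = p_D^3 / (p_C^2).
Equating to 0.178 bar and solving on 0 < X < 1: X = 0.252.

X = 0.252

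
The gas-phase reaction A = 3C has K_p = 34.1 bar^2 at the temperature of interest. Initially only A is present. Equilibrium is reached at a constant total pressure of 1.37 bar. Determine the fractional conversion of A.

Take 1 mol A as basis and let X be its fractional conversion, so ξ = X.
Mole table: n_A = 1 − X; n_C = 3X.
Total moles n_T = 1 + 2X.
Mole fractions y_i = n_i/n_T; K_p = p_C^3 / (p_A) with p_i = y_i·P.
Setting this equal to 34.1 bar^2 and taking the physical root (0 < X < 1) gives X = 0.870.

X = 0.870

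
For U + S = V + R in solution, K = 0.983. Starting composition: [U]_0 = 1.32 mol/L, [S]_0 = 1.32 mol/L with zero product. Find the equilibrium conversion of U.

Let X = conversion of U; extent ξ = 1.32·X mol/L.
Concentrations: [U] = 1.32 − 1.32X; [S] = 1.32 − 1.32X; [V] = 1.32X; [R] = 1.32X.
K = [V] [R] / ([U] [S]).
Setting equal to 0.983 and solving for X on (0,1) gives X = 0.498.

X = 0.498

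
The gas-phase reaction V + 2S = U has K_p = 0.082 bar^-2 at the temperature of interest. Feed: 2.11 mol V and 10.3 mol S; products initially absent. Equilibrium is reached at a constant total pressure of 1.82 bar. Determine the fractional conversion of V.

Basis: 2.11 mol V initially; let X = conversion of V. Extent ξ = 2.11X.
Mole table: n_V = 2.11 − 2.11X; n_S = 10.3 − 4.22X; n_U = 2.11X.
Total moles n_T = 12.4 − 4.22X.
Mole fractions y_i = n_i/n_T; K_p = p_U / (p_V p_S^2) with p_i = y_i·P.
Equating to 0.082 bar^-2 and solving on 0 < X < 1: X = 0.155.

X = 0.155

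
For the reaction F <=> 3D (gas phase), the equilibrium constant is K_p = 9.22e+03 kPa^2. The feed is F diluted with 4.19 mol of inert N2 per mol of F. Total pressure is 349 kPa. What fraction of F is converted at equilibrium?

X = 0.393

Basis: 1 mol F initially; let X = conversion of F. Extent ξ = X.
Species balance: n_F = 1 − X; n_D = 3X; n_I = 4.19 (inert).
Total moles n_T = 5.19 + 2X.
y_i = n_i/n_T, p_i = y_i·P. K_p = p_D^3 / (p_F).
Substituting and setting equal to 9.22e+03 kPa^2 gives a polynomial in X; the root in (0,1) is X = 0.393.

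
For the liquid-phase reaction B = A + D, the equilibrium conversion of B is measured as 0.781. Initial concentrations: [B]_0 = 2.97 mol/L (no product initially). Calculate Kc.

Let X = conversion of B.
Concentrations: [B] = 2.97 − 2.97X; [A] = 2.97X; [D] = 2.97X.
At X = 0.781: [B] = 0.65, [A] = 2.32, [D] = 2.32.
Kc = [A] [D] / ([B]) = 8.27 mol/L.

Kc = 8.27 mol/L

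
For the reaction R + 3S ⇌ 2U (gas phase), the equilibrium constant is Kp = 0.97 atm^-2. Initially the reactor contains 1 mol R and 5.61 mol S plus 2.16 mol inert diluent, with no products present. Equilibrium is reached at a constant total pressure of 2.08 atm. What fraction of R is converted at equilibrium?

Let X = conversion of R (basis 1 mol R); extent of reaction ξ = X.
Species balance: n_R = 1 − X; n_S = 5.61 − 3X; n_U = 2X; n_I = 2.16 (inert).
n_T = Σnᵢ = 8.77 − 2X.
Mole fractions y_i = n_i/n_T; Kp = p_U^2 / (p_R p_S^3) with p_i = y_i·P.
Substituting and setting equal to 0.97 atm^-2 gives a polynomial in X; the root in (0,1) is X = 0.615.

X = 0.615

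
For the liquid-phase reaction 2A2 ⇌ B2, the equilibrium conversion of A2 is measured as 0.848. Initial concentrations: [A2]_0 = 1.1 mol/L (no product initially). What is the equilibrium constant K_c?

K_c = 16.7 L/mol

Let X = conversion of A2.
Concentrations: [A2] = 1.1 − 1.1X; [B2] = 0.55X.
At X = 0.848: [A2] = 0.167, [B2] = 0.466.
K_c = [B2] / ([A2]^2) = 16.7 L/mol.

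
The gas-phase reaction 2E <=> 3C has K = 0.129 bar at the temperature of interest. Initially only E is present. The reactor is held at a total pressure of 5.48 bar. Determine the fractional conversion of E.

Take 1 mol E as basis and let X be its fractional conversion, so ξ = 0.5X.
Mole table: n_E = 1 − X; n_C = 1.5X.
Summing: n_T = 1 + 0.5X.
Mole fractions y_i = n_i/n_T; K = p_C^3 / (p_E^2) with p_i = y_i·P.
Setting this equal to 0.129 bar and taking the physical root (0 < X < 1) gives X = 0.173.

X = 0.173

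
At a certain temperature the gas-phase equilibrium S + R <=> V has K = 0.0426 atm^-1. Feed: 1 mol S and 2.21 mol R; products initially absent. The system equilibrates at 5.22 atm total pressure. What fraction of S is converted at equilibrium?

Basis: 1 mol S initially; let X = conversion of S. Extent ξ = X.
Species balance: n_S = 1 − X; n_R = 2.21 − X; n_V = X.
n_T = Σnᵢ = 3.21 − X.
Mole fractions y_i = n_i/n_T; K = p_V / (p_S p_R) with p_i = y_i·P.
Setting this equal to 0.0426 atm^-1 and taking the physical root (0 < X < 1) gives X = 0.131.

X = 0.131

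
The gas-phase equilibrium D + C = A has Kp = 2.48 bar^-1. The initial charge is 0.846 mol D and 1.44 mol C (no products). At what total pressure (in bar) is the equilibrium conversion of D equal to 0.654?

Basis: 0.846 mol D initially; let X = conversion of D. Extent ξ = 0.846X.
At extent ξ: n_D = 0.846 − 0.846X; n_C = 1.44 − 0.846X; n_A = 0.846X.
Total moles n_T = 2.29 − 0.846X.
Kp = p_A / (p_D p_C) with p_i = (n_i/n_T)·P.
At X = 0.654: the mole-fraction product g(X) = Π y_i^ν_i = 3.694. Since Kp = g(X)·P^{-1}, P = (g/Kp)^(1/1) = (3.694/2.48)^(1/1) = 1.49 bar.

P = 1.49 bar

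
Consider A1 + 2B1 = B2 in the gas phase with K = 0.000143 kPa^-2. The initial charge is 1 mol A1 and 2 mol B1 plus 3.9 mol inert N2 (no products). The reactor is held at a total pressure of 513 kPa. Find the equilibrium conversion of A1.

Basis: 1 mol A1 initially; let X = conversion of A1. Extent ξ = X.
Mole table: n_A1 = 1 − X; n_B1 = 2 − 2X; n_B2 = X; n_I = 3.9 (inert).
Total moles n_T = 6.9 − 2X.
y_i = n_i/n_T, p_i = y_i·P. K = p_B2 / (p_A1 p_B1^2).
Substituting and setting equal to 0.000143 kPa^-2 gives a polynomial in X; the root in (0,1) is X = 0.511.

X = 0.511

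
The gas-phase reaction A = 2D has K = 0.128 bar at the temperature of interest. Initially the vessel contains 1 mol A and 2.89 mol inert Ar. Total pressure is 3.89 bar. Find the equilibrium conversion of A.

X = 0.167

Basis: 1 mol A initially; let X = conversion of A. Extent ξ = X.
At extent ξ: n_A = 1 − X; n_D = 2X; n_I = 2.89 (inert).
Summing: n_T = 3.89 + X.
With p_i = (n_i/n_T)P, K = p_D^2 / (p_A).
Equating to 0.128 bar and solving on 0 < X < 1: X = 0.167.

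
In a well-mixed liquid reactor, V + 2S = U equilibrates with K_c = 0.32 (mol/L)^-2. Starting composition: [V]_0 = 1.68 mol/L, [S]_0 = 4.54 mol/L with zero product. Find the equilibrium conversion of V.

X = 0.644

Let X = conversion of V; extent ξ = 1.68·X mol/L.
Concentrations: [V] = 1.68 − 1.68X; [S] = 4.54 − 3.36X; [U] = 1.68X.
K_c = [U] / ([V] [S]^2).
This equals 0.32 at X = 0.644 (the root in 0 < X < 1).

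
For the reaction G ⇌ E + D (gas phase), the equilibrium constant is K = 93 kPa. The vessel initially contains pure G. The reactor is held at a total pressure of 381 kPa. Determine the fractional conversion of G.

X = 0.443

Let X = conversion of G (basis 1 mol G); extent of reaction ξ = X.
Mole table: n_G = 1 − X; n_E = X; n_D = X.
Summing: n_T = 1 + X.
y_i = n_i/n_T, p_i = y_i·P. K = p_E p_D / (p_G).
This yields a degree-2 equation in X; solving on (0,1), X = 0.443.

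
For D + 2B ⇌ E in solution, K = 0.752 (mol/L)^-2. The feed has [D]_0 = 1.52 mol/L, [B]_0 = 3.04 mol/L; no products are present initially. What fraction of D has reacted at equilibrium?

Let X = conversion of D; extent ξ = 1.52·X mol/L.
Concentrations: [D] = 1.52 − 1.52X; [B] = 3.04 − 3.04X; [E] = 1.52X.
K = [E] / ([D] [B]^2).
This equals 0.752 at X = 0.566 (the root in 0 < X < 1).

X = 0.566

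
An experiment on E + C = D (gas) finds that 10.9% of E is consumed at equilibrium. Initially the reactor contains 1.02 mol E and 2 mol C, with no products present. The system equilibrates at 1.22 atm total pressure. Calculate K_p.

Let X = conversion of E (basis 1.02 mol E); extent of reaction ξ = 1.02X.
At extent ξ: n_E = 1.02 − 1.02X; n_C = 2 − 1.02X; n_D = 1.02X.
n_T = Σnᵢ = 3.02 − 1.02X.
At X = 0.109: n_E = 0.909, n_C = 1.89, n_D = 0.111, n_T = 2.91.
p_i = (n_i/n_T)·P. K_p = p_D / (p_E p_C) = 0.154 atm^-1.

K_p = 0.154 atm^-1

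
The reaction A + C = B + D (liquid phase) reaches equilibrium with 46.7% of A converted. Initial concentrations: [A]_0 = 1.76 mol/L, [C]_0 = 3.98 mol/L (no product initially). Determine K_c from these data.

Let X = conversion of A.
Concentrations: [A] = 1.76 − 1.76X; [C] = 3.98 − 1.76X; [B] = 1.76X; [D] = 1.76X.
At X = 0.467: [A] = 0.938, [C] = 3.16, [B] = 0.822, [D] = 0.822.
K_c = [B] [D] / ([A] [C]) = 0.228.

K_c = 0.228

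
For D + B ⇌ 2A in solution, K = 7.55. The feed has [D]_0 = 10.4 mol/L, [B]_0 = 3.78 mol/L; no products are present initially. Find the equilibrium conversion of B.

Let X = conversion of B; extent ξ = 3.78·X mol/L.
Concentrations: [D] = 10.4 − 3.78X; [B] = 3.78 − 3.78X; [A] = 7.56X.
K = [A]^2 / ([D] [B]).
This equals 7.55 at X = 0.817 (the root in 0 < X < 1).

X = 0.817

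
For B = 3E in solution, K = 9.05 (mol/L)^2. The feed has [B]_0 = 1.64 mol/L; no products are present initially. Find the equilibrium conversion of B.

X = 0.417

Let X = conversion of B; extent ξ = 1.64·X mol/L.
Concentrations: [B] = 1.64 − 1.64X; [E] = 4.92X.
K = [E]^3 / ([B]).
Setting equal to 9.05 and solving for X on (0,1) gives X = 0.417.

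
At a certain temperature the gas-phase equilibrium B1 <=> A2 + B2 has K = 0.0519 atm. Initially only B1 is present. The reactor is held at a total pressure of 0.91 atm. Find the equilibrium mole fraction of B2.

Take 1 mol B1 as basis and let X be its fractional conversion, so ξ = X.
Species balance: n_B1 = 1 − X; n_A2 = X; n_B2 = X.
Summing: n_T = 1 + X.
y_i = n_i/n_T, p_i = y_i·P. K = p_A2 p_B2 / (p_B1).
This yields a degree-2 equation in X; solving on (0,1), X = 0.232.
Then n_B2 = 0.232, n_T = 1.23, so y_B2 = 0.188.

y_B2 = 0.188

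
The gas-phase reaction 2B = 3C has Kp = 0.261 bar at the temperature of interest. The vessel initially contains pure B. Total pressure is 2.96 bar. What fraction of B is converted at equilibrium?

Take 1 mol B as basis and let X be its fractional conversion, so ξ = 0.5X.
Mole table: n_B = 1 − X; n_C = 1.5X.
Total moles n_T = 1 + 0.5X.
With p_i = (n_i/n_T)P, Kp = p_C^3 / (p_B^2).
Equating to 0.261 bar and solving on 0 < X < 1: X = 0.254.

X = 0.254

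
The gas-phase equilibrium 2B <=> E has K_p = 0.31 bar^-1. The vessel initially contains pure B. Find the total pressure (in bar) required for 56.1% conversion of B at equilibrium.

P = 3.38 bar

Take 1 mol B as basis and let X be its fractional conversion, so ξ = 0.5X.
Moles: n_B = 1 − X; n_E = 0.5X.
Total moles n_T = 1 − 0.5X.
K_p = p_E / (p_B^2) with p_i = (n_i/n_T)·P.
At X = 0.561: the mole-fraction product g(X) = Π y_i^ν_i = 1.047. Since K_p = g(X)·P^{-1}, P = (g/K_p)^(1/1) = (1.047/0.31)^(1/1) = 3.38 bar.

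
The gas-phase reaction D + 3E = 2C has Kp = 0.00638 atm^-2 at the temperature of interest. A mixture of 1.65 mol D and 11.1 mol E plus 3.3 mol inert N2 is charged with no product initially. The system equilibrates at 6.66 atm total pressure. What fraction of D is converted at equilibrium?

X = 0.330

Take 1.65 mol D as basis and let X be its fractional conversion, so ξ = 1.65X.
Moles: n_D = 1.65 − 1.65X; n_E = 11.1 − 4.95X; n_C = 3.3X; n_I = 3.3 (inert).
Total moles n_T = 16.1 − 3.3X.
Mole fractions y_i = n_i/n_T; Kp = p_C^2 / (p_D p_E^3) with p_i = y_i·P.
This yields a degree-4 equation in X; solving on (0,1), X = 0.330.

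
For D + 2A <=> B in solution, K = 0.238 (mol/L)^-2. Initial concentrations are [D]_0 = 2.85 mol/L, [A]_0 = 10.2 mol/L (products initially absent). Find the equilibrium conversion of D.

Let X = conversion of D; extent ξ = 2.85·X mol/L.
Concentrations: [D] = 2.85 − 2.85X; [A] = 10.2 − 5.7X; [B] = 2.85X.
K = [B] / ([D] [A]^2).
Equating to 0.238 (mol/L)^-2: the physical root is X = 0.868.

X = 0.868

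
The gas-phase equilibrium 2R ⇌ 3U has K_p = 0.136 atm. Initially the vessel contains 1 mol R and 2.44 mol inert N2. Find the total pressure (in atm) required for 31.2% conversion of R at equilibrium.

Basis: 1 mol R initially; let X = conversion of R. Extent ξ = 0.5X.
Moles: n_R = 1 − X; n_U = 1.5X; n_I = 2.44 (inert).
Total moles n_T = 3.44 + 0.5X.
K_p = p_U^3 / (p_R^2) with p_i = (n_i/n_T)·P.
At X = 0.312: the mole-fraction product g(X) = Π y_i^ν_i = 0.06022. Since K_p = g(X)·P^{1}, P = (K_p/g)^(1/1) = (0.136/0.06022)^(1/1) = 2.26 atm.

P = 2.26 atm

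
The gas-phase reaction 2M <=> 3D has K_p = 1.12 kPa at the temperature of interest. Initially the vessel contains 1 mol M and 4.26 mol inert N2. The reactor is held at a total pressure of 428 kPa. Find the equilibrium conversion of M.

X = 0.145

Let X = conversion of M (basis 1 mol M); extent of reaction ξ = 0.5X.
Mole table: n_M = 1 − X; n_D = 1.5X; n_I = 4.26 (inert).
Summing: n_T = 5.26 + 0.5X.
y_i = n_i/n_T, p_i = y_i·P. K_p = p_D^3 / (p_M^2).
This yields a degree-3 equation in X; solving on (0,1), X = 0.145.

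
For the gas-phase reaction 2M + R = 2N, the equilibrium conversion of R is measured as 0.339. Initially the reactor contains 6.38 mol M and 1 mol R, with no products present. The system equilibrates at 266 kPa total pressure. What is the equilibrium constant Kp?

Take 1 mol R as basis and let X be its fractional conversion, so ξ = X.
Species balance: n_M = 6.38 − 2X; n_R = 1 − X; n_N = 2X.
Total moles n_T = 7.38 − X.
At X = 0.339: n_M = 5.7, n_R = 0.661, n_N = 0.678, n_T = 7.04.
p_i = (n_i/n_T)·P. Kp = p_N^2 / (p_M^2 p_R) = 0.000566 kPa^-1.

Kp = 0.000566 kPa^-1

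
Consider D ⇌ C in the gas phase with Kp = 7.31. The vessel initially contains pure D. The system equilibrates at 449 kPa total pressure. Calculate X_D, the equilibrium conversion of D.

X = 0.880

Basis: 1 mol D initially; let X = conversion of D. Extent ξ = X.
Species balance: n_D = 1 − X; n_C = X.
n_T stays at 1 (no change in mole number).
y_i = n_i/n_T, p_i = y_i·P. Kp = p_C / (p_D).
Setting this equal to 7.31 and taking the physical root (0 < X < 1) gives X = 0.880.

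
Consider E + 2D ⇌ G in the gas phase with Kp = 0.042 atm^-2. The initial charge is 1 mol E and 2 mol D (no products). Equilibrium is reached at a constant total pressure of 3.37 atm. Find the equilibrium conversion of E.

Let X = conversion of E (basis 1 mol E); extent of reaction ξ = X.
Moles: n_E = 1 − X; n_D = 2 − 2X; n_G = X.
Total moles n_T = 3 − 2X.
y_i = n_i/n_T, p_i = y_i·P. Kp = p_G / (p_E p_D^2).
Setting this equal to 0.042 atm^-2 and taking the physical root (0 < X < 1) gives X = 0.158.

X = 0.158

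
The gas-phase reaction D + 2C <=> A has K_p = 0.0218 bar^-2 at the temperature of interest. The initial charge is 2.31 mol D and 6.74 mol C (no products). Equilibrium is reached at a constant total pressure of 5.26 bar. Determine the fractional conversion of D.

X = 0.233

Basis: 2.31 mol D initially; let X = conversion of D. Extent ξ = 2.31X.
At extent ξ: n_D = 2.31 − 2.31X; n_C = 6.74 − 4.62X; n_A = 2.31X.
n_T = Σnᵢ = 9.05 − 4.62X.
With p_i = (n_i/n_T)P, K_p = p_A / (p_D p_C^2).
Substituting and setting equal to 0.0218 bar^-2 gives a polynomial in X; the root in (0,1) is X = 0.233.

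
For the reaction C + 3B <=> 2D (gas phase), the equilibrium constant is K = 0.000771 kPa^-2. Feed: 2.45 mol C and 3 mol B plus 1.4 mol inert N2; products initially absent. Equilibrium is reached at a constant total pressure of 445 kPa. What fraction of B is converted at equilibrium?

X = 0.785

Take 3 mol B as basis and let X be its fractional conversion, so ξ = X.
Moles: n_C = 2.45 − X; n_B = 3 − 3X; n_D = 2X; n_I = 1.4 (inert).
Total moles n_T = 6.85 − 2X.
y_i = n_i/n_T, p_i = y_i·P. K = p_D^2 / (p_C p_B^3).
This yields a degree-4 equation in X; solving on (0,1), X = 0.785.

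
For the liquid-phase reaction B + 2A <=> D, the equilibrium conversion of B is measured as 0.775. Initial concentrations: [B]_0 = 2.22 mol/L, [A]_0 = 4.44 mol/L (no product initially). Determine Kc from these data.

Let X = conversion of B.
Concentrations: [B] = 2.22 − 2.22X; [A] = 4.44 − 4.44X; [D] = 2.22X.
At X = 0.775: [B] = 0.5, [A] = 0.999, [D] = 1.72.
Kc = [D] / ([B] [A]^2) = 3.45 (mol/L)^-2.

Kc = 3.45 (mol/L)^-2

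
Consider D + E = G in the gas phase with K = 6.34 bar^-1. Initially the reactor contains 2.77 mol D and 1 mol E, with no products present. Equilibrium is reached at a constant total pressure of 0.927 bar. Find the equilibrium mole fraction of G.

y_G = 0.268

Take 1 mol E as basis and let X be its fractional conversion, so ξ = X.
Species balance: n_D = 2.77 − X; n_E = 1 − X; n_G = X.
Summing: n_T = 3.77 − X.
y_i = n_i/n_T, p_i = y_i·P. K = p_G / (p_D p_E).
Substituting and setting equal to 6.34 bar^-1 gives a polynomial in X; the root in (0,1) is X = 0.796.
Then n_G = 0.796, n_T = 2.97, so y_G = 0.268.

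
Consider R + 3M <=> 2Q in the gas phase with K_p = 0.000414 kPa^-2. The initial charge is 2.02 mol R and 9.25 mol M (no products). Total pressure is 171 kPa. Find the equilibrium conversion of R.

Let X = conversion of R (basis 2.02 mol R); extent of reaction ξ = 2.02X.
Species balance: n_R = 2.02 − 2.02X; n_M = 9.25 − 6.06X; n_Q = 4.04X.
Total moles n_T = 11.3 − 4.04X.
With p_i = (n_i/n_T)P, K_p = p_Q^2 / (p_R p_M^3).
This yields a degree-4 equation in X; solving on (0,1), X = 0.752.

X = 0.752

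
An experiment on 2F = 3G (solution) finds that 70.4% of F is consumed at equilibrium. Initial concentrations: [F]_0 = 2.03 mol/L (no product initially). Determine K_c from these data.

K_c = 27.3 mol/L

Let X = conversion of F.
Concentrations: [F] = 2.03 − 2.03X; [G] = 3.04X.
At X = 0.704: [F] = 0.601, [G] = 2.14.
K_c = [G]^3 / ([F]^2) = 27.3 mol/L.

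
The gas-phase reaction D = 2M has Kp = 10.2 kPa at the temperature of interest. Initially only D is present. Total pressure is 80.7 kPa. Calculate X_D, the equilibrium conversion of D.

X = 0.175

Basis: 1 mol D initially; let X = conversion of D. Extent ξ = X.
Moles: n_D = 1 − X; n_M = 2X.
Total moles n_T = 1 + X.
Mole fractions y_i = n_i/n_T; Kp = p_M^2 / (p_D) with p_i = y_i·P.
Substituting and setting equal to 10.2 kPa gives a polynomial in X; the root in (0,1) is X = 0.175.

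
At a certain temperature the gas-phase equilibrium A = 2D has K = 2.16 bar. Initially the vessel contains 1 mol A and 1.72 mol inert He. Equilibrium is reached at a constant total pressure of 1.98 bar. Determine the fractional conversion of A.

Take 1 mol A as basis and let X be its fractional conversion, so ξ = X.
Species balance: n_A = 1 − X; n_D = 2X; n_I = 1.72 (inert).
Total moles n_T = 2.72 + X.
y_i = n_i/n_T, p_i = y_i·P. K = p_D^2 / (p_A).
This yields a degree-2 equation in X; solving on (0,1), X = 0.601.

X = 0.601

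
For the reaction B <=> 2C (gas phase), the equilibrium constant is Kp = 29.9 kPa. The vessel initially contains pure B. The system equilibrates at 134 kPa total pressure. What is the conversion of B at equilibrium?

Basis: 1 mol B initially; let X = conversion of B. Extent ξ = X.
At extent ξ: n_B = 1 − X; n_C = 2X.
Summing: n_T = 1 + X.
y_i = n_i/n_T, p_i = y_i·P. Kp = p_C^2 / (p_B).
Substituting and setting equal to 29.9 kPa gives a polynomial in X; the root in (0,1) is X = 0.230.

X = 0.230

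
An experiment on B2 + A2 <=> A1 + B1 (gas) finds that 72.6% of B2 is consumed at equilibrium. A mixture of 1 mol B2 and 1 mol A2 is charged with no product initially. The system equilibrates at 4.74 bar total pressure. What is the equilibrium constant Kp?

Take 1 mol B2 as basis and let X be its fractional conversion, so ξ = X.
At extent ξ: n_B2 = 1 − X; n_A2 = 1 − X; n_A1 = X; n_B1 = X.
n_T stays at 2 (no change in mole number).
At X = 0.726: n_B2 = 0.274, n_A2 = 0.274, n_A1 = 0.726, n_B1 = 0.726, n_T = 2.
p_i = (n_i/n_T)·P. Kp = p_A1 p_B1 / (p_B2 p_A2) = 7.02.

Kp = 7.02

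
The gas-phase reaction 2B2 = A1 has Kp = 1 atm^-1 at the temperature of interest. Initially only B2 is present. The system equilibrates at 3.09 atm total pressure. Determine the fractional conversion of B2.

X = 0.726

Let X = conversion of B2 (basis 1 mol B2); extent of reaction ξ = 0.5X.
Mole table: n_B2 = 1 − X; n_A1 = 0.5X.
Total moles n_T = 1 − 0.5X.
With p_i = (n_i/n_T)P, Kp = p_A1 / (p_B2^2).
This yields a degree-2 equation in X; solving on (0,1), X = 0.726.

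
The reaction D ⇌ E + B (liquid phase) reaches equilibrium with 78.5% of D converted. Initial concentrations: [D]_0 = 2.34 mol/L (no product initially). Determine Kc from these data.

Let X = conversion of D.
Concentrations: [D] = 2.34 − 2.34X; [E] = 2.34X; [B] = 2.34X.
At X = 0.785: [D] = 0.503, [E] = 1.84, [B] = 1.84.
Kc = [E] [B] / ([D]) = 6.71 mol/L.

Kc = 6.71 mol/L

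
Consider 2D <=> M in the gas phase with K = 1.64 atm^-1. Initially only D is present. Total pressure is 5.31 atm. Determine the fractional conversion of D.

Let X = conversion of D (basis 1 mol D); extent of reaction ξ = 0.5X.
At extent ξ: n_D = 1 − X; n_M = 0.5X.
Summing: n_T = 1 − 0.5X.
Mole fractions y_i = n_i/n_T; K = p_M / (p_D^2) with p_i = y_i·P.
Setting this equal to 1.64 atm^-1 and taking the physical root (0 < X < 1) gives X = 0.833.

X = 0.833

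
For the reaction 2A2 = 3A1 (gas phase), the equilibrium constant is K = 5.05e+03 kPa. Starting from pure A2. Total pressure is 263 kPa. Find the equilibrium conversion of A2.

X = 0.762

Basis: 1 mol A2 initially; let X = conversion of A2. Extent ξ = 0.5X.
At extent ξ: n_A2 = 1 − X; n_A1 = 1.5X.
Summing: n_T = 1 + 0.5X.
Mole fractions y_i = n_i/n_T; K = p_A1^3 / (p_A2^2) with p_i = y_i·P.
This yields a degree-3 equation in X; solving on (0,1), X = 0.762.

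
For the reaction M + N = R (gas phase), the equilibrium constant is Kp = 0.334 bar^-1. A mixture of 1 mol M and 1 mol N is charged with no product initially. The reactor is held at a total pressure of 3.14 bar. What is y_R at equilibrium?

Let X = conversion of M (basis 1 mol M); extent of reaction ξ = X.
Species balance: n_M = 1 − X; n_N = 1 − X; n_R = X.
n_T = Σnᵢ = 2 − X.
Mole fractions y_i = n_i/n_T; Kp = p_R / (p_M p_N) with p_i = y_i·P.
Setting this equal to 0.334 bar^-1 and taking the physical root (0 < X < 1) gives X = 0.301.
Then n_R = 0.301, n_T = 1.7, so y_R = 0.177.

y_R = 0.177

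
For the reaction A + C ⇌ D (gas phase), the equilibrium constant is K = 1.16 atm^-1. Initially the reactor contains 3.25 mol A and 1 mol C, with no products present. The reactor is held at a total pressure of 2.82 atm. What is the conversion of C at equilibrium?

Basis: 1 mol C initially; let X = conversion of C. Extent ξ = X.
At extent ξ: n_A = 3.25 − X; n_C = 1 − X; n_D = X.
n_T = Σnᵢ = 4.25 − X.
y_i = n_i/n_T, p_i = y_i·P. K = p_D / (p_A p_C).
This yields a degree-2 equation in X; solving on (0,1), X = 0.701.

X = 0.701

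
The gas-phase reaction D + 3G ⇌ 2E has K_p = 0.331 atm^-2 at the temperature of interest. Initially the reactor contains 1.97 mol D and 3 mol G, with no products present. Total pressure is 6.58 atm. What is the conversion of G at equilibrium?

Take 3 mol G as basis and let X be its fractional conversion, so ξ = X.
Moles: n_D = 1.97 − X; n_G = 3 − 3X; n_E = 2X.
Summing: n_T = 4.97 − 2X.
With p_i = (n_i/n_T)P, K_p = p_E^2 / (p_D p_G^3).
Equating to 0.331 atm^-2 and solving on 0 < X < 1: X = 0.647.

X = 0.647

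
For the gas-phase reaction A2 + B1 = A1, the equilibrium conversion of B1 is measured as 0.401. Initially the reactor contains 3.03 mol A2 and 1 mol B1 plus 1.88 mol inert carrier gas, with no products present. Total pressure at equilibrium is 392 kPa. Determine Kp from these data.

Kp = 0.00358 kPa^-1

Basis: 1 mol B1 initially; let X = conversion of B1. Extent ξ = X.
Moles: n_A2 = 3.03 − X; n_B1 = 1 − X; n_A1 = X; n_I = 1.88 (inert).
Total moles n_T = 5.91 − X.
At X = 0.401: n_A2 = 2.63, n_B1 = 0.599, n_A1 = 0.401, n_T = 5.51.
p_i = (n_i/n_T)·P. Kp = p_A1 / (p_A2 p_B1) = 0.00358 kPa^-1.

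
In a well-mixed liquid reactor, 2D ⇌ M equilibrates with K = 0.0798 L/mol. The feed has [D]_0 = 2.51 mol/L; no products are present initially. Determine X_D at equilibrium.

X = 0.235

Let X = conversion of D; extent ξ = 2.51X/2 mol/L.
Concentrations: [D] = 2.51 − 2.51X; [M] = 1.25X.
K = [M] / ([D]^2).
Setting equal to 0.0798 and solving for X on (0,1) gives X = 0.235.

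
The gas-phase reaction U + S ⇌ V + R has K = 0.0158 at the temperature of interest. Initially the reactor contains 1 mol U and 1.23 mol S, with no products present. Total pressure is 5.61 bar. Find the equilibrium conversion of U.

X = 0.124

Basis: 1 mol U initially; let X = conversion of U. Extent ξ = X.
At extent ξ: n_U = 1 − X; n_S = 1.23 − X; n_V = X; n_R = X.
Since Δν = 0, n_T = 2.23 throughout.
Mole fractions y_i = n_i/n_T; K = p_V p_R / (p_U p_S) with p_i = y_i·P.
This yields a degree-2 equation in X; solving on (0,1), X = 0.124.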